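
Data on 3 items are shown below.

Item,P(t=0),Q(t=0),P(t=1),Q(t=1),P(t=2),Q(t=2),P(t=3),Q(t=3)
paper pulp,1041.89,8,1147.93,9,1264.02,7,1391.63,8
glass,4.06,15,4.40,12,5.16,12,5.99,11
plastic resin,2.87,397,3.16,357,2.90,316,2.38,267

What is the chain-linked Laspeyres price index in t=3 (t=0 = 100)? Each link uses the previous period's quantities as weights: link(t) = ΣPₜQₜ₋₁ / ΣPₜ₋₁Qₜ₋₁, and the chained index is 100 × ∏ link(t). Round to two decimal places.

128.33

Link t=0→t=1:
ΣP(t=1)Q(t=0) = 1147.93×8 + 4.40×15 + 3.16×397 = 9183.44 + 66 + 1254.52 = 10503.96
ΣP(t=0)Q(t=0) = 1041.89×8 + 4.06×15 + 2.87×397 = 8335.12 + 60.9 + 1139.39 = 9535.41
link = 10503.96/9535.41 = 1.101574
Link t=1→t=2:
ΣP(t=2)Q(t=1) = 1264.02×9 + 5.16×12 + 2.90×357 = 11376.18 + 61.92 + 1035.3 = 12473.4
ΣP(t=1)Q(t=1) = 1147.93×9 + 4.40×12 + 3.16×357 = 10331.37 + 52.8 + 1128.12 = 11512.29
link = 12473.4/11512.29 = 1.083486
Link t=2→t=3:
ΣP(t=3)Q(t=2) = 1391.63×7 + 5.99×12 + 2.38×316 = 9741.41 + 71.88 + 752.08 = 10565.37
ΣP(t=2)Q(t=2) = 1264.02×7 + 5.16×12 + 2.90×316 = 8848.14 + 61.92 + 916.4 = 9826.46
link = 10565.37/9826.46 = 1.075196
Chained index = 100 × 1.101574 × 1.083486 × 1.075196 = 128.3289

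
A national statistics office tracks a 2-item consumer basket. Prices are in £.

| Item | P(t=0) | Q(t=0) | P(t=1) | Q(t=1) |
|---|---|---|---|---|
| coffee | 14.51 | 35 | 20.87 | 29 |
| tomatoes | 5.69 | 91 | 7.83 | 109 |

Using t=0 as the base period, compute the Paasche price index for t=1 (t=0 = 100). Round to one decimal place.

140.1

Paasche price index uses current-period quantities as weights.
ΣP(t=1)·Q(t=1) = 20.87×29 + 7.83×109 = 605.23 + 853.47 = 1458.7
ΣP(t=0)·Q(t=1) = 14.51×29 + 5.69×109 = 420.79 + 620.21 = 1041
Index = 1458.7 / 1041 × 100 = 140.1249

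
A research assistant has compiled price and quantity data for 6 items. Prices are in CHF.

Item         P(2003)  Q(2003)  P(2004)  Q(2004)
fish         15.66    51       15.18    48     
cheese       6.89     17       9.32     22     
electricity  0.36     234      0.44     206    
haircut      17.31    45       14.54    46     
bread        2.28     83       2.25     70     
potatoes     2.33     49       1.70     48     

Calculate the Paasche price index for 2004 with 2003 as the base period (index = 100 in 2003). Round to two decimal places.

Paasche price index uses current-period quantities as weights.
ΣP(2004)·Q(2004) = 15.18×48 + 9.32×22 + 0.44×206 + 14.54×46 + 2.25×70 + 1.70×48 = 728.64 + 205.04 + 90.64 + 668.84 + 157.5 + 81.6 = 1932.26
ΣP(2003)·Q(2004) = 15.66×48 + 6.89×22 + 0.36×206 + 17.31×46 + 2.28×70 + 2.33×48 = 751.68 + 151.58 + 74.16 + 796.26 + 159.6 + 111.84 = 2045.12
Index = 1932.26 / 2045.12 × 100 = 94.4815

94.48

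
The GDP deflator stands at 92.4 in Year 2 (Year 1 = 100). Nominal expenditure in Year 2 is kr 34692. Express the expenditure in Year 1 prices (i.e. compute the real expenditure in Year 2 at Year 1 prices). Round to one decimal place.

Real = Nominal ÷ (Index/100) = 34692 ÷ (92.4/100)
     = 34692 ÷ 0.924 = 37545.4545

37545.5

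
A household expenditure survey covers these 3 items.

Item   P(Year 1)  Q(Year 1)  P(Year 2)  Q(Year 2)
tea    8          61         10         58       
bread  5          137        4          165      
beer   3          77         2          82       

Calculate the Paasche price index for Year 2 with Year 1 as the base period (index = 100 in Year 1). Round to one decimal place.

Paasche price index uses current-period quantities as weights.
ΣP(Year 2)·Q(Year 2) = 10×58 + 4×165 + 2×82 = 580 + 660 + 164 = 1404
ΣP(Year 1)·Q(Year 2) = 8×58 + 5×165 + 3×82 = 464 + 825 + 246 = 1535
Index = 1404 / 1535 × 100 = 91.4658

91.5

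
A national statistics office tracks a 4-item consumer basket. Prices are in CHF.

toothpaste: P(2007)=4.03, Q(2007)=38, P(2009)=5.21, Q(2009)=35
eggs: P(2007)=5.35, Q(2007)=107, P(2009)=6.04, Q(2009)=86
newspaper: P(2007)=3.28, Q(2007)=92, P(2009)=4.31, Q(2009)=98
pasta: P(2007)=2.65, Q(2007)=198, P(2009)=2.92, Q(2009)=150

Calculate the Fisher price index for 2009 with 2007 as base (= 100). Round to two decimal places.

117.77

Laspeyres component (base-period weights):
ΣP(2009)Q(2007) = 5.21×38 + 6.04×107 + 4.31×92 + 2.92×198 = 197.98 + 646.28 + 396.52 + 578.16 = 1818.94
ΣP(2007)Q(2007) = 4.03×38 + 5.35×107 + 3.28×92 + 2.65×198 = 153.14 + 572.45 + 301.76 + 524.7 = 1552.05
L = 1818.94 / 1552.05 × 100 = 117.1960
Paasche component (current-period weights):
ΣP(2009)Q(2009) = 5.21×35 + 6.04×86 + 4.31×98 + 2.92×150 = 182.35 + 519.44 + 422.38 + 438 = 1562.17
ΣP(2007)Q(2009) = 4.03×35 + 5.35×86 + 3.28×98 + 2.65×150 = 141.05 + 460.1 + 321.44 + 397.5 = 1320.09
P = 1562.17 / 1320.09 × 100 = 118.3381
Fisher = √(L × P) = √(117.1960 × 118.3381) = 117.7657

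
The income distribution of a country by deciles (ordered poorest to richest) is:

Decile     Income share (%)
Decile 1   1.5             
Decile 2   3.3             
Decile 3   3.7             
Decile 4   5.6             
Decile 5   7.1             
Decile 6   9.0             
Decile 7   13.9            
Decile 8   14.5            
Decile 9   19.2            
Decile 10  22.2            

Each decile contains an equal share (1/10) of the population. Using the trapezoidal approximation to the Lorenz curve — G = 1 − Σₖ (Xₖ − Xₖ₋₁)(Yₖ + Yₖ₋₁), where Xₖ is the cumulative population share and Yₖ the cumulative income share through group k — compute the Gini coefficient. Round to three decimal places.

0.378

Cumulative income shares Yₖ: 0.0150, 0.0480, 0.0850, 0.1410, 0.2120, 0.3020, 0.4410, 0.5860, 0.7780, 1.0000
Σ (Xₖ−Xₖ₋₁)(Yₖ+Yₖ₋₁) = (1/10)(0.0150+0.0000) + (1/10)(0.0480+0.0150) + (1/10)(0.0850+0.0480) + (1/10)(0.1410+0.0850) + (1/10)(0.2120+0.1410) + (1/10)(0.3020+0.2120) + (1/10)(0.4410+0.3020) + (1/10)(0.5860+0.4410) + (1/10)(0.7780+0.5860) + (1/10)(1.0000+0.7780)
  = 0.0015 + 0.0063 + 0.0133 + 0.0226 + 0.0353 + 0.0514 + 0.0743 + 0.1027 + 0.1364 + 0.1778 = 0.6216
G = 1 − 0.6216 = 0.3784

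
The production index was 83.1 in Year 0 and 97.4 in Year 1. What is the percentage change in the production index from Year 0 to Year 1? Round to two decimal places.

17.21%

Change = (97.4 − 83.1) / 83.1 × 100
       = 14.3 / 83.1 × 100 = 17.2082%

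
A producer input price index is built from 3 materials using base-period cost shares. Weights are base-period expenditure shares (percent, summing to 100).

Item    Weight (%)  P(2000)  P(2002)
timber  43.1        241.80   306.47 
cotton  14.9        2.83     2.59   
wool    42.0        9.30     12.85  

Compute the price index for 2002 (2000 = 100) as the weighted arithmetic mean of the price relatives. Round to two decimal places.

timber: 43.1 × (306.47/241.80) = 43.1 × 1.267452 = 54.6272
cotton: 14.9 × (2.59/2.83) = 14.9 × 0.915194 = 13.6364
wool: 42.0 × (12.85/9.30) = 42.0 × 1.381720 = 58.0323
Index = Σ wᵢ·(p₁ᵢ/p₀ᵢ) = 54.6272 + 13.6364 + 58.0323 = 126.2959

126.30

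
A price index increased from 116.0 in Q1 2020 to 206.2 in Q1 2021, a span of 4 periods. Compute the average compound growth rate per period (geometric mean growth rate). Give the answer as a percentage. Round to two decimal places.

Growth factor = (206.2/116.0)^(1/4) = (1.777586)^(1/4) = 1.154669
Growth rate = 1.154669 − 1 = 0.154669 = 15.4669%

15.47%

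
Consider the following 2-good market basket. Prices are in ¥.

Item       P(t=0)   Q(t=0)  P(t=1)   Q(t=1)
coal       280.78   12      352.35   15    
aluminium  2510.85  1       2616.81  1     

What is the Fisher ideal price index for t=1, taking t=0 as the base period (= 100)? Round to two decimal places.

116.98

Laspeyres component (base-period weights):
ΣP(t=1)Q(t=0) = 352.35×12 + 2616.81×1 = 4228.2 + 2616.81 = 6845.01
ΣP(t=0)Q(t=0) = 280.78×12 + 2510.85×1 = 3369.36 + 2510.85 = 5880.21
L = 6845.01 / 5880.21 × 100 = 116.4076
Paasche component (current-period weights):
ΣP(t=1)Q(t=1) = 352.35×15 + 2616.81×1 = 5285.25 + 2616.81 = 7902.06
ΣP(t=0)Q(t=1) = 280.78×15 + 2510.85×1 = 4211.7 + 2510.85 = 6722.55
P = 7902.06 / 6722.55 × 100 = 117.5456
Fisher = √(L × P) = √(116.4076 × 117.5456) = 116.9752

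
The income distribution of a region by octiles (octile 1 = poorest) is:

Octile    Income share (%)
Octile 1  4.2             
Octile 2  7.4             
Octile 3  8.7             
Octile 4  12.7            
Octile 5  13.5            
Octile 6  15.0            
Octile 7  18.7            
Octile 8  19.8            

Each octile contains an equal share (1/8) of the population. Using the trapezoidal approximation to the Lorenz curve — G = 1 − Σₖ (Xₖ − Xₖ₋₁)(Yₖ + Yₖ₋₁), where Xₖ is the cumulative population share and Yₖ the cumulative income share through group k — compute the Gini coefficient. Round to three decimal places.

0.232

Cumulative income shares Yₖ: 0.0420, 0.1160, 0.2030, 0.3300, 0.4650, 0.6150, 0.8020, 1.0000
Σ (Xₖ−Xₖ₋₁)(Yₖ+Yₖ₋₁) = (1/8)(0.0420+0.0000) + (1/8)(0.1160+0.0420) + (1/8)(0.2030+0.1160) + (1/8)(0.3300+0.2030) + (1/8)(0.4650+0.3300) + (1/8)(0.6150+0.4650) + (1/8)(0.8020+0.6150) + (1/8)(1.0000+0.8020)
  = 0.0053 + 0.0198 + 0.0399 + 0.0666 + 0.0994 + 0.1350 + 0.1771 + 0.2253 = 0.7682
G = 1 − 0.7682 = 0.2318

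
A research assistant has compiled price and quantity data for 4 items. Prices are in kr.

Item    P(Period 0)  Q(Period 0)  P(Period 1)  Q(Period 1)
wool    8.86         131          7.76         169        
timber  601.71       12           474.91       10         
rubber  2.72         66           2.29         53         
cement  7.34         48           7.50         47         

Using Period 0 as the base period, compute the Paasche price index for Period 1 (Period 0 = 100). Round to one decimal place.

Paasche price index uses current-period quantities as weights.
ΣP(Period 1)·Q(Period 1) = 7.76×169 + 474.91×10 + 2.29×53 + 7.50×47 = 1311.44 + 4749.1 + 121.37 + 352.5 = 6534.41
ΣP(Period 0)·Q(Period 1) = 8.86×169 + 601.71×10 + 2.72×53 + 7.34×47 = 1497.34 + 6017.1 + 144.16 + 344.98 = 8003.58
Index = 6534.41 / 8003.58 × 100 = 81.6436

81.6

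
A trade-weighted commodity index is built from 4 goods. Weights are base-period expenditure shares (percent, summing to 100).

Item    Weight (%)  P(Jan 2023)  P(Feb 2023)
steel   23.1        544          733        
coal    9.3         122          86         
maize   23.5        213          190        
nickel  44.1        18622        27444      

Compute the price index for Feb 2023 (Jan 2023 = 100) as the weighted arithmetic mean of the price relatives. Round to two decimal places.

steel: 23.1 × (733/544) = 23.1 × 1.347426 = 31.1256
coal: 9.3 × (86/122) = 9.3 × 0.704918 = 6.5557
maize: 23.5 × (190/213) = 23.5 × 0.892019 = 20.9624
nickel: 44.1 × (27444/18622) = 44.1 × 1.473741 = 64.9920
Index = Σ wᵢ·(p₁ᵢ/p₀ᵢ) = 31.1256 + 6.5557 + 20.9624 + 64.9920 = 123.6357

123.64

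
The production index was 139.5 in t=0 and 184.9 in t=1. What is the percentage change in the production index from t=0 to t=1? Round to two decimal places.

32.54%

Change = (184.9 − 139.5) / 139.5 × 100
       = 45.4 / 139.5 × 100 = 32.5448%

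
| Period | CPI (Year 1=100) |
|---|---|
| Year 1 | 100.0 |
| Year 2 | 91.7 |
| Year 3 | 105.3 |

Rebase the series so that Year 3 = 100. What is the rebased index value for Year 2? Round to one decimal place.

87.1

Rebased(Year 2) = 91.7 / 105.3 × 100 = 87.0845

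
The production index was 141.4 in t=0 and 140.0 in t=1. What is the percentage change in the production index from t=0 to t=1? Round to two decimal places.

-0.99%

Change = (140.0 − 141.4) / 141.4 × 100
       = -1.4 / 141.4 × 100 = -0.9901%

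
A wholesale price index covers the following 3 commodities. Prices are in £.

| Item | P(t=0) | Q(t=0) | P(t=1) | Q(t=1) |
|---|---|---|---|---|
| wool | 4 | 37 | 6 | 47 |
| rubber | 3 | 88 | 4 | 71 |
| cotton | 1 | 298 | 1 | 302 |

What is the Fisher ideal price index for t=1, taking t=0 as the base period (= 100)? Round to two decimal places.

123.14

Laspeyres component (base-period weights):
ΣP(t=1)Q(t=0) = 6×37 + 4×88 + 1×298 = 222 + 352 + 298 = 872
ΣP(t=0)Q(t=0) = 4×37 + 3×88 + 1×298 = 148 + 264 + 298 = 710
L = 872 / 710 × 100 = 122.8169
Paasche component (current-period weights):
ΣP(t=1)Q(t=1) = 6×47 + 4×71 + 1×302 = 282 + 284 + 302 = 868
ΣP(t=0)Q(t=1) = 4×47 + 3×71 + 1×302 = 188 + 213 + 302 = 703
P = 868 / 703 × 100 = 123.4708
Fisher = √(L × P) = √(122.8169 × 123.4708) = 123.1434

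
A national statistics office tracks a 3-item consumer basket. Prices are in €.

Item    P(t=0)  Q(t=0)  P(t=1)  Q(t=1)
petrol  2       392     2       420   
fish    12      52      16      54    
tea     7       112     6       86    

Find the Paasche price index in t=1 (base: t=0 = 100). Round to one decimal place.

106.2

Paasche price index uses current-period quantities as weights.
ΣP(t=1)·Q(t=1) = 2×420 + 16×54 + 6×86 = 840 + 864 + 516 = 2220
ΣP(t=0)·Q(t=1) = 2×420 + 12×54 + 7×86 = 840 + 648 + 602 = 2090
Index = 2220 / 2090 × 100 = 106.2201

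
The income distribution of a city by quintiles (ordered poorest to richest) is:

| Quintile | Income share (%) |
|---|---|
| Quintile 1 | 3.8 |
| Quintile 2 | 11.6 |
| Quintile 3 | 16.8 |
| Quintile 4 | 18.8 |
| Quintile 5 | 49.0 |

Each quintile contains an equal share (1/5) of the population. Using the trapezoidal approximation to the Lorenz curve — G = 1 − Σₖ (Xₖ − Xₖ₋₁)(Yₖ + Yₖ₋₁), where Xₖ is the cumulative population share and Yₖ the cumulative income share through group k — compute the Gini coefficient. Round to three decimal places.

0.390

Cumulative income shares Yₖ: 0.0380, 0.1540, 0.3220, 0.5100, 1.0000
Σ (Xₖ−Xₖ₋₁)(Yₖ+Yₖ₋₁) = (1/5)(0.0380+0.0000) + (1/5)(0.1540+0.0380) + (1/5)(0.3220+0.1540) + (1/5)(0.5100+0.3220) + (1/5)(1.0000+0.5100)
  = 0.0076 + 0.0384 + 0.0952 + 0.1664 + 0.3020 = 0.6096
G = 1 − 0.6096 = 0.3904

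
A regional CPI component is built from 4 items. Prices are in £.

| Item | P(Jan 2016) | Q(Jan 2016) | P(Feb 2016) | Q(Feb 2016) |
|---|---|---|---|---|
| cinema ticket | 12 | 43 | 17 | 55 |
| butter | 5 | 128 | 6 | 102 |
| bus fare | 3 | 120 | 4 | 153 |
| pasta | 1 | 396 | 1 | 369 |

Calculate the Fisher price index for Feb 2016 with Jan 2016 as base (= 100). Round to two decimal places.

Laspeyres component (base-period weights):
ΣP(Feb 2016)Q(Jan 2016) = 17×43 + 6×128 + 4×120 + 1×396 = 731 + 768 + 480 + 396 = 2375
ΣP(Jan 2016)Q(Jan 2016) = 12×43 + 5×128 + 3×120 + 1×396 = 516 + 640 + 360 + 396 = 1912
L = 2375 / 1912 × 100 = 124.2155
Paasche component (current-period weights):
ΣP(Feb 2016)Q(Feb 2016) = 17×55 + 6×102 + 4×153 + 1×369 = 935 + 612 + 612 + 369 = 2528
ΣP(Jan 2016)Q(Feb 2016) = 12×55 + 5×102 + 3×153 + 1×369 = 660 + 510 + 459 + 369 = 1998
P = 2528 / 1998 × 100 = 126.5265
Fisher = √(L × P) = √(124.2155 × 126.5265) = 125.3657

125.37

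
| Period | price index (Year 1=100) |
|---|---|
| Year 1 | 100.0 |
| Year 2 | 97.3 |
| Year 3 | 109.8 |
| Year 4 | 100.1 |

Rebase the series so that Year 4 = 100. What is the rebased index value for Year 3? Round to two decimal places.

Rebased(Year 3) = 109.8 / 100.1 × 100 = 109.6903

109.69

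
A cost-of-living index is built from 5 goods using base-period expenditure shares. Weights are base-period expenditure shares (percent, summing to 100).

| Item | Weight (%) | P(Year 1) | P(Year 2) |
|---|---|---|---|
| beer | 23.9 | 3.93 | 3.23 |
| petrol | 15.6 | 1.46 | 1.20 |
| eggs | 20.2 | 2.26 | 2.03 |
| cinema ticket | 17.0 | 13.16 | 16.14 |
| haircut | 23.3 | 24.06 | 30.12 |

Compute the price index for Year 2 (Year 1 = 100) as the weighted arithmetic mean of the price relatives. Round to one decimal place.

100.6

beer: 23.9 × (3.23/3.93) = 23.9 × 0.821883 = 19.6430
petrol: 15.6 × (1.20/1.46) = 15.6 × 0.821918 = 12.8219
eggs: 20.2 × (2.03/2.26) = 20.2 × 0.898230 = 18.1442
cinema ticket: 17.0 × (16.14/13.16) = 17.0 × 1.226444 = 20.8495
haircut: 23.3 × (30.12/24.06) = 23.3 × 1.251870 = 29.1686
Index = Σ wᵢ·(p₁ᵢ/p₀ᵢ) = 19.6430 + 12.8219 + 18.1442 + 20.8495 + 29.1686 = 100.6273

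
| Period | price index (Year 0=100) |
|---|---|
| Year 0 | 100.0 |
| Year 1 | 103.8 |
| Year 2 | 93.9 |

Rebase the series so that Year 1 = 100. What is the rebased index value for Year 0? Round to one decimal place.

Rebased(Year 0) = 100.0 / 103.8 × 100 = 96.3391

96.3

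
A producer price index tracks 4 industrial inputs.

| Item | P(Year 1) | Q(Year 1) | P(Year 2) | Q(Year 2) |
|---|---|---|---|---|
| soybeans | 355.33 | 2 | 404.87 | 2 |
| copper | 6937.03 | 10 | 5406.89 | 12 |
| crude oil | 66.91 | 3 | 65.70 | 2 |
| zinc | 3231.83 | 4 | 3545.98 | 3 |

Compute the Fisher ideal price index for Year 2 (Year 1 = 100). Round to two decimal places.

82.38

Laspeyres component (base-period weights):
ΣP(Year 2)Q(Year 1) = 404.87×2 + 5406.89×10 + 65.70×3 + 3545.98×4 = 809.74 + 54068.9 + 197.1 + 14183.92 = 69259.66
ΣP(Year 1)Q(Year 1) = 355.33×2 + 6937.03×10 + 66.91×3 + 3231.83×4 = 710.66 + 69370.3 + 200.73 + 12927.32 = 83209.01
L = 69259.66 / 83209.01 × 100 = 83.2358
Paasche component (current-period weights):
ΣP(Year 2)Q(Year 2) = 404.87×2 + 5406.89×12 + 65.70×2 + 3545.98×3 = 809.74 + 64882.68 + 131.4 + 10637.94 = 76461.76
ΣP(Year 1)Q(Year 2) = 355.33×2 + 6937.03×12 + 66.91×2 + 3231.83×3 = 710.66 + 83244.36 + 133.82 + 9695.49 = 93784.33
P = 76461.76 / 93784.33 × 100 = 81.5294
Fisher = √(L × P) = √(83.2358 × 81.5294) = 82.3781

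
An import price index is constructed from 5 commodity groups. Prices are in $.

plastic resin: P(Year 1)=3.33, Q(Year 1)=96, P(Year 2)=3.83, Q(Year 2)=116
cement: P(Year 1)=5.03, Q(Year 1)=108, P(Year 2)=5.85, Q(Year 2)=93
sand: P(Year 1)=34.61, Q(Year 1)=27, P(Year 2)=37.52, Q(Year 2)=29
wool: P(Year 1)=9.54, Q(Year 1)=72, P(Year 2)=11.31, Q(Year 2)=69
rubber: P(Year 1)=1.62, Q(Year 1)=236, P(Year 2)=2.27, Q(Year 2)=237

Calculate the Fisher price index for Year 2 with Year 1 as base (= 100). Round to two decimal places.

117.18

Laspeyres component (base-period weights):
ΣP(Year 2)Q(Year 1) = 3.83×96 + 5.85×108 + 37.52×27 + 11.31×72 + 2.27×236 = 367.68 + 631.8 + 1013.04 + 814.32 + 535.72 = 3362.56
ΣP(Year 1)Q(Year 1) = 3.33×96 + 5.03×108 + 34.61×27 + 9.54×72 + 1.62×236 = 319.68 + 543.24 + 934.47 + 686.88 + 382.32 = 2866.59
L = 3362.56 / 2866.59 × 100 = 117.3017
Paasche component (current-period weights):
ΣP(Year 2)Q(Year 2) = 3.83×116 + 5.85×93 + 37.52×29 + 11.31×69 + 2.27×237 = 444.28 + 544.05 + 1088.08 + 780.39 + 537.99 = 3394.79
ΣP(Year 1)Q(Year 2) = 3.33×116 + 5.03×93 + 34.61×29 + 9.54×69 + 1.62×237 = 386.28 + 467.79 + 1003.69 + 658.26 + 383.94 = 2899.96
P = 3394.79 / 2899.96 × 100 = 117.0633
Fisher = √(L × P) = √(117.3017 × 117.0633) = 117.1825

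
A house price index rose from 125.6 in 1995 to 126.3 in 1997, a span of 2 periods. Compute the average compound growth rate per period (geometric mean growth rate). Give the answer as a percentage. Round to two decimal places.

Growth factor = (126.3/125.6)^(1/2) = (1.005573)^(1/2) = 1.002783
Growth rate = 1.002783 − 1 = 0.002783 = 0.2783%

0.28%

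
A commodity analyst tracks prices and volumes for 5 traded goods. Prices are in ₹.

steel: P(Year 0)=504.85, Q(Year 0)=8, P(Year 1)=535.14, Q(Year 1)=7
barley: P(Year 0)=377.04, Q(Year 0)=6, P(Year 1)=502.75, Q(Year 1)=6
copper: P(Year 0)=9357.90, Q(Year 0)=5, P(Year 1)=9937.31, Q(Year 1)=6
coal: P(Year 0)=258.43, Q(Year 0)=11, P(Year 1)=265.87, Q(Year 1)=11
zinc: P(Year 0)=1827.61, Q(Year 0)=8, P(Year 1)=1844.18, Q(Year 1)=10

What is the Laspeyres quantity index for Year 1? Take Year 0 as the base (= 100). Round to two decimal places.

Laspeyres quantity index uses base-period prices as weights.
ΣP(Year 0)·Q(Year 1) = 504.85×7 + 377.04×6 + 9357.90×6 + 258.43×11 + 1827.61×10 = 3533.95 + 2262.24 + 56147.4 + 2842.73 + 18276.1 = 83062.42
ΣP(Year 0)·Q(Year 0) = 504.85×8 + 377.04×6 + 9357.90×5 + 258.43×11 + 1827.61×8 = 4038.8 + 2262.24 + 46789.5 + 2842.73 + 14620.88 = 70554.15
Index = 83062.42 / 70554.15 × 100 = 117.7286

117.73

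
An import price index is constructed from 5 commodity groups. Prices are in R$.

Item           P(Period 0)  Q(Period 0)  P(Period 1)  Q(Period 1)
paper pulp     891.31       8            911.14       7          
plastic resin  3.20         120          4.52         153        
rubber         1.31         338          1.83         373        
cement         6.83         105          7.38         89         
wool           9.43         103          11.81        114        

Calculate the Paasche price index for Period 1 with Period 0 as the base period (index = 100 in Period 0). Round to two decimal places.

109.61

Paasche price index uses current-period quantities as weights.
ΣP(Period 1)·Q(Period 1) = 911.14×7 + 4.52×153 + 1.83×373 + 7.38×89 + 11.81×114 = 6377.98 + 691.56 + 682.59 + 656.82 + 1346.34 = 9755.29
ΣP(Period 0)·Q(Period 1) = 891.31×7 + 3.20×153 + 1.31×373 + 6.83×89 + 9.43×114 = 6239.17 + 489.6 + 488.63 + 607.87 + 1075.02 = 8900.29
Index = 9755.29 / 8900.29 × 100 = 109.6064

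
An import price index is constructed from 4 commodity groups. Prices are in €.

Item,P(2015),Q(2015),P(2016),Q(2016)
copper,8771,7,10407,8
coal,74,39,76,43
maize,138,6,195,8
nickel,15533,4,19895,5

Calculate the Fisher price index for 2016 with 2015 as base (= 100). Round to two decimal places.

123.17

Laspeyres component (base-period weights):
ΣP(2016)Q(2015) = 10407×7 + 76×39 + 195×6 + 19895×4 = 72849 + 2964 + 1170 + 79580 = 156563
ΣP(2015)Q(2015) = 8771×7 + 74×39 + 138×6 + 15533×4 = 61397 + 2886 + 828 + 62132 = 127243
L = 156563 / 127243 × 100 = 123.0425
Paasche component (current-period weights):
ΣP(2016)Q(2016) = 10407×8 + 76×43 + 195×8 + 19895×5 = 83256 + 3268 + 1560 + 99475 = 187559
ΣP(2015)Q(2016) = 8771×8 + 74×43 + 138×8 + 15533×5 = 70168 + 3182 + 1104 + 77665 = 152119
P = 187559 / 152119 × 100 = 123.2975
Fisher = √(L × P) = √(123.0425 × 123.2975) = 123.1700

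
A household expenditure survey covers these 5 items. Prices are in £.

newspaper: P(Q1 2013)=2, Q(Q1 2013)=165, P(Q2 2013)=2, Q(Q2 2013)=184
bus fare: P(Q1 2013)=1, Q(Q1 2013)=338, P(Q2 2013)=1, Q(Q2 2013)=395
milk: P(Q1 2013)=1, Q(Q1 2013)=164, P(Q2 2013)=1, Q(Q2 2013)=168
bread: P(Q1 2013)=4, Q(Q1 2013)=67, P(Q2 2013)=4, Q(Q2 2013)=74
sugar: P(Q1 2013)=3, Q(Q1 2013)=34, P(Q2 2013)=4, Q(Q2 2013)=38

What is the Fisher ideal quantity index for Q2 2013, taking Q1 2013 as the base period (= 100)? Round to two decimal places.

111.57

Laspeyres component (base-period weights):
ΣP(Q1 2013)Q(Q2 2013) = 2×184 + 1×395 + 1×168 + 4×74 + 3×38 = 368 + 395 + 168 + 296 + 114 = 1341
ΣP(Q1 2013)Q(Q1 2013) = 2×165 + 1×338 + 1×164 + 4×67 + 3×34 = 330 + 338 + 164 + 268 + 102 = 1202
L = 1341 / 1202 × 100 = 111.5641
Paasche component (current-period weights):
ΣP(Q2 2013)Q(Q2 2013) = 2×184 + 1×395 + 1×168 + 4×74 + 4×38 = 368 + 395 + 168 + 296 + 152 = 1379
ΣP(Q2 2013)Q(Q1 2013) = 2×165 + 1×338 + 1×164 + 4×67 + 4×34 = 330 + 338 + 164 + 268 + 136 = 1236
P = 1379 / 1236 × 100 = 111.5696
Fisher = √(L × P) = √(111.5641 × 111.5696) = 111.5668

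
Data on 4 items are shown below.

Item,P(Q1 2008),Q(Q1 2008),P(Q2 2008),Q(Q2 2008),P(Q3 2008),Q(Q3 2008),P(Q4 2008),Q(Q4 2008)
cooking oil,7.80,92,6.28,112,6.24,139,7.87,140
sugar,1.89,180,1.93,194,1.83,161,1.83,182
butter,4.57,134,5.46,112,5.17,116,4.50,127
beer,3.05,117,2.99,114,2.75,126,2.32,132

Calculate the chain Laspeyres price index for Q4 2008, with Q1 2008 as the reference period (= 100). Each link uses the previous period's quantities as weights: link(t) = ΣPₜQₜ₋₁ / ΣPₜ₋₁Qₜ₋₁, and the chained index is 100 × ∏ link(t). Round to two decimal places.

99.17

Link Q1 2008→Q2 2008:
ΣP(Q2 2008)Q(Q1 2008) = 6.28×92 + 1.93×180 + 5.46×134 + 2.99×117 = 577.76 + 347.4 + 731.64 + 349.83 = 2006.63
ΣP(Q1 2008)Q(Q1 2008) = 7.80×92 + 1.89×180 + 4.57×134 + 3.05×117 = 717.6 + 340.2 + 612.38 + 356.85 = 2027.03
link = 2006.63/2027.03 = 0.989936
Link Q2 2008→Q3 2008:
ΣP(Q3 2008)Q(Q2 2008) = 6.24×112 + 1.83×194 + 5.17×112 + 2.75×114 = 698.88 + 355.02 + 579.04 + 313.5 = 1946.44
ΣP(Q2 2008)Q(Q2 2008) = 6.28×112 + 1.93×194 + 5.46×112 + 2.99×114 = 703.36 + 374.42 + 611.52 + 340.86 = 2030.16
link = 1946.44/2030.16 = 0.958762
Link Q3 2008→Q4 2008:
ΣP(Q4 2008)Q(Q3 2008) = 7.87×139 + 1.83×161 + 4.50×116 + 2.32×126 = 1093.93 + 294.63 + 522 + 292.32 = 2202.88
ΣP(Q3 2008)Q(Q3 2008) = 6.24×139 + 1.83×161 + 5.17×116 + 2.75×126 = 867.36 + 294.63 + 599.72 + 346.5 = 2108.21
link = 2202.88/2108.21 = 1.044905
Chained index = 100 × 0.989936 × 0.958762 × 1.044905 = 99.1733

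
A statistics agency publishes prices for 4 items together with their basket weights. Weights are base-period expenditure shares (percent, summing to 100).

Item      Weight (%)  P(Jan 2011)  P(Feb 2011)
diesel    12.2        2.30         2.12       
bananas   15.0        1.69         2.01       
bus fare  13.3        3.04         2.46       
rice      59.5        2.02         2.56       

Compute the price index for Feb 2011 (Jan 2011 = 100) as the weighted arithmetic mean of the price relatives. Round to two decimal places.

diesel: 12.2 × (2.12/2.30) = 12.2 × 0.921739 = 11.2452
bananas: 15.0 × (2.01/1.69) = 15.0 × 1.189349 = 17.8402
bus fare: 13.3 × (2.46/3.04) = 13.3 × 0.809211 = 10.7625
rice: 59.5 × (2.56/2.02) = 59.5 × 1.267327 = 75.4059
Index = Σ wᵢ·(p₁ᵢ/p₀ᵢ) = 11.2452 + 17.8402 + 10.7625 + 75.4059 = 115.2539

115.25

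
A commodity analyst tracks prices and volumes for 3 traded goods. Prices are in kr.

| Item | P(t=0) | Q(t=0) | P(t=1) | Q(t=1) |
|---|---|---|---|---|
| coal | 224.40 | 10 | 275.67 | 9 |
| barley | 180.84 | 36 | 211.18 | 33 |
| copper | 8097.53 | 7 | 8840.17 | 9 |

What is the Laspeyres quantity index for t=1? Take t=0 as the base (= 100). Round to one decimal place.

Laspeyres quantity index uses base-period prices as weights.
ΣP(t=0)·Q(t=1) = 224.40×9 + 180.84×33 + 8097.53×9 = 2019.6 + 5967.72 + 72877.77 = 80865.09
ΣP(t=0)·Q(t=0) = 224.40×10 + 180.84×36 + 8097.53×7 = 2244 + 6510.24 + 56682.71 = 65436.95
Index = 80865.09 / 65436.95 × 100 = 123.5771

123.6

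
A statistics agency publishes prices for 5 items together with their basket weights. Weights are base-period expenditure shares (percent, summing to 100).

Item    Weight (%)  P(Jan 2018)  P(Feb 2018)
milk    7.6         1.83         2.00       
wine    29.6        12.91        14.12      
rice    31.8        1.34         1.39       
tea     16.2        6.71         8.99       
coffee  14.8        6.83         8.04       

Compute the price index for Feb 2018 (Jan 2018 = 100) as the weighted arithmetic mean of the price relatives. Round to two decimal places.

112.79

milk: 7.6 × (2.00/1.83) = 7.6 × 1.092896 = 8.3060
wine: 29.6 × (14.12/12.91) = 29.6 × 1.093726 = 32.3743
rice: 31.8 × (1.39/1.34) = 31.8 × 1.037313 = 32.9866
tea: 16.2 × (8.99/6.71) = 16.2 × 1.339791 = 21.7046
coffee: 14.8 × (8.04/6.83) = 14.8 × 1.177160 = 17.4220
Index = Σ wᵢ·(p₁ᵢ/p₀ᵢ) = 8.3060 + 32.3743 + 32.9866 + 21.7046 + 17.4220 = 112.7934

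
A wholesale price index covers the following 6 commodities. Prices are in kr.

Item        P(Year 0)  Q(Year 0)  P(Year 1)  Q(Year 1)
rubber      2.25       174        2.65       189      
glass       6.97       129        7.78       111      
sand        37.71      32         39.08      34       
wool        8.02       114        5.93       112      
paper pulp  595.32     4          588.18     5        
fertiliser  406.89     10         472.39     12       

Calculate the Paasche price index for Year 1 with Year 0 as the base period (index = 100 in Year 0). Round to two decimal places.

Paasche price index uses current-period quantities as weights.
ΣP(Year 1)·Q(Year 1) = 2.65×189 + 7.78×111 + 39.08×34 + 5.93×112 + 588.18×5 + 472.39×12 = 500.85 + 863.58 + 1328.72 + 664.16 + 2940.9 + 5668.68 = 11966.89
ΣP(Year 0)·Q(Year 1) = 2.25×189 + 6.97×111 + 37.71×34 + 8.02×112 + 595.32×5 + 406.89×12 = 425.25 + 773.67 + 1282.14 + 898.24 + 2976.6 + 4882.68 = 11238.58
Index = 11966.89 / 11238.58 × 100 = 106.4804

106.48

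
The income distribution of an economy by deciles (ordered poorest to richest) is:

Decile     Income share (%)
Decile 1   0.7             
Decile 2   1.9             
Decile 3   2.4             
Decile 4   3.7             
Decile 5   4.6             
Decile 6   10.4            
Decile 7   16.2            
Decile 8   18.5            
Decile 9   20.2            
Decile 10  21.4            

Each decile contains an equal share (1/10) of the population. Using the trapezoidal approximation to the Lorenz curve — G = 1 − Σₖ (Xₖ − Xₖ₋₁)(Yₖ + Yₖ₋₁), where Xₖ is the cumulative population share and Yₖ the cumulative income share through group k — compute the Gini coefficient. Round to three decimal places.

0.438

Cumulative income shares Yₖ: 0.0070, 0.0260, 0.0500, 0.0870, 0.1330, 0.2370, 0.3990, 0.5840, 0.7860, 1.0000
Σ (Xₖ−Xₖ₋₁)(Yₖ+Yₖ₋₁) = (1/10)(0.0070+0.0000) + (1/10)(0.0260+0.0070) + (1/10)(0.0500+0.0260) + (1/10)(0.0870+0.0500) + (1/10)(0.1330+0.0870) + (1/10)(0.2370+0.1330) + (1/10)(0.3990+0.2370) + (1/10)(0.5840+0.3990) + (1/10)(0.7860+0.5840) + (1/10)(1.0000+0.7860)
  = 0.0007 + 0.0033 + 0.0076 + 0.0137 + 0.0220 + 0.0370 + 0.0636 + 0.0983 + 0.1370 + 0.1786 = 0.5618
G = 1 − 0.5618 = 0.4382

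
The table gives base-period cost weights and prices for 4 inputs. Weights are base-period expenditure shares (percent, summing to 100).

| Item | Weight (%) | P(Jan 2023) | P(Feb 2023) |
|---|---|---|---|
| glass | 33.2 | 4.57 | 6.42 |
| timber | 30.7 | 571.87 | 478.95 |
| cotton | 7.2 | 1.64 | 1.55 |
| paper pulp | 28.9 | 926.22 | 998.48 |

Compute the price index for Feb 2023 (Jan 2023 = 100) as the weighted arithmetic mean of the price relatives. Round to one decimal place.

110.3

glass: 33.2 × (6.42/4.57) = 33.2 × 1.404814 = 46.6398
timber: 30.7 × (478.95/571.87) = 30.7 × 0.837516 = 25.7117
cotton: 7.2 × (1.55/1.64) = 7.2 × 0.945122 = 6.8049
paper pulp: 28.9 × (998.48/926.22) = 28.9 × 1.078016 = 31.1547
Index = Σ wᵢ·(p₁ᵢ/p₀ᵢ) = 46.6398 + 25.7117 + 6.8049 + 31.1547 = 110.3111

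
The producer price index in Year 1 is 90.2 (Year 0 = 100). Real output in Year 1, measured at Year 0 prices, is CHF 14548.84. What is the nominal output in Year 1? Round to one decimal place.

Nominal = Real × (Index/100) = 14548.84 × (90.2/100)
        = 14548.84 × 0.902 = 13123.0537

13123.1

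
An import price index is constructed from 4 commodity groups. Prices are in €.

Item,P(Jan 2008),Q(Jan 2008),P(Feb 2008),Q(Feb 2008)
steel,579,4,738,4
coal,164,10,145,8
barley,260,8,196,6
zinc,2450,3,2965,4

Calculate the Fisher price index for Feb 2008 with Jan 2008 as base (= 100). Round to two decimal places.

Laspeyres component (base-period weights):
ΣP(Feb 2008)Q(Jan 2008) = 738×4 + 145×10 + 196×8 + 2965×3 = 2952 + 1450 + 1568 + 8895 = 14865
ΣP(Jan 2008)Q(Jan 2008) = 579×4 + 164×10 + 260×8 + 2450×3 = 2316 + 1640 + 2080 + 7350 = 13386
L = 14865 / 13386 × 100 = 111.0489
Paasche component (current-period weights):
ΣP(Feb 2008)Q(Feb 2008) = 738×4 + 145×8 + 196×6 + 2965×4 = 2952 + 1160 + 1176 + 11860 = 17148
ΣP(Jan 2008)Q(Feb 2008) = 579×4 + 164×8 + 260×6 + 2450×4 = 2316 + 1312 + 1560 + 9800 = 14988
P = 17148 / 14988 × 100 = 114.4115
Fisher = √(L × P) = √(111.0489 × 114.4115) = 112.7177

112.72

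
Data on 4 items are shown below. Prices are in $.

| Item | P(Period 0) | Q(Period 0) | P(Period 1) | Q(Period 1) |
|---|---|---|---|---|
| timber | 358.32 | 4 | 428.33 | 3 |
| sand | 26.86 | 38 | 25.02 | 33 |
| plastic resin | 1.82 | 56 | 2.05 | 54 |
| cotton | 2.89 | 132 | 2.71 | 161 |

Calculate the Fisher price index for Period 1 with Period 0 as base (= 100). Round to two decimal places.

Laspeyres component (base-period weights):
ΣP(Period 1)Q(Period 0) = 428.33×4 + 25.02×38 + 2.05×56 + 2.71×132 = 1713.32 + 950.76 + 114.8 + 357.72 = 3136.6
ΣP(Period 0)Q(Period 0) = 358.32×4 + 26.86×38 + 1.82×56 + 2.89×132 = 1433.28 + 1020.68 + 101.92 + 381.48 = 2937.36
L = 3136.6 / 2937.36 × 100 = 106.7830
Paasche component (current-period weights):
ΣP(Period 1)Q(Period 1) = 428.33×3 + 25.02×33 + 2.05×54 + 2.71×161 = 1284.99 + 825.66 + 110.7 + 436.31 = 2657.66
ΣP(Period 0)Q(Period 1) = 358.32×3 + 26.86×33 + 1.82×54 + 2.89×161 = 1074.96 + 886.38 + 98.28 + 465.29 = 2524.91
P = 2657.66 / 2524.91 × 100 = 105.2576
Fisher = √(L × P) = √(106.7830 × 105.2576) = 106.0175

106.02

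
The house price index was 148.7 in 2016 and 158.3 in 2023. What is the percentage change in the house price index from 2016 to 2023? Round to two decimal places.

6.46%

Change = (158.3 − 148.7) / 148.7 × 100
       = 9.6 / 148.7 × 100 = 6.4560%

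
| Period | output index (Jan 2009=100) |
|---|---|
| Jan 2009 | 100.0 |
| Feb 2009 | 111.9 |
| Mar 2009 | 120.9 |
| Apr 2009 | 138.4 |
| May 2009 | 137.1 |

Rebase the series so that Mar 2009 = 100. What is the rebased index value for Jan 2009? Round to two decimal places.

Rebased(Jan 2009) = 100.0 / 120.9 × 100 = 82.7130

82.71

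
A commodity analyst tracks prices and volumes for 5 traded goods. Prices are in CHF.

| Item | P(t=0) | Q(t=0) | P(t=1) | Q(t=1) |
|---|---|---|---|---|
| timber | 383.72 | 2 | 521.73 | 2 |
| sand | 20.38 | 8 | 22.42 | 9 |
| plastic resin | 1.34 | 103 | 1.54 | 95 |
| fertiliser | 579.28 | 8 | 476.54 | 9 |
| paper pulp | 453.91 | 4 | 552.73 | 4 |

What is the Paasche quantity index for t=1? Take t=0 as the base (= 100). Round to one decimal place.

106.6

Paasche quantity index uses current-period prices as weights.
ΣP(t=1)·Q(t=1) = 521.73×2 + 22.42×9 + 1.54×95 + 476.54×9 + 552.73×4 = 1043.46 + 201.78 + 146.3 + 4288.86 + 2210.92 = 7891.32
ΣP(t=1)·Q(t=0) = 521.73×2 + 22.42×8 + 1.54×103 + 476.54×8 + 552.73×4 = 1043.46 + 179.36 + 158.62 + 3812.32 + 2210.92 = 7404.68
Index = 7891.32 / 7404.68 × 100 = 106.5721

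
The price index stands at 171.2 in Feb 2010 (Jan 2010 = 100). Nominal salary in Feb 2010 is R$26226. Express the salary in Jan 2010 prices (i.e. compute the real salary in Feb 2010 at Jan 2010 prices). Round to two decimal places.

Real = Nominal ÷ (Index/100) = 26226 ÷ (171.2/100)
     = 26226 ÷ 1.712 = 15318.9252

15318.93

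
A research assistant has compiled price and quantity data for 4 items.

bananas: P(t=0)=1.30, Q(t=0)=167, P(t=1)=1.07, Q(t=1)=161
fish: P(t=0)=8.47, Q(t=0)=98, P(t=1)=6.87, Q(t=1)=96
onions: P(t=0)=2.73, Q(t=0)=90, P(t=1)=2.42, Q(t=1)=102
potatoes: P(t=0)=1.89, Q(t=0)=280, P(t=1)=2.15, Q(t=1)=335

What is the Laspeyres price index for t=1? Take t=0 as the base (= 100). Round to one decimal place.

91.8

Laspeyres price index uses base-period quantities as weights.
ΣP(t=1)·Q(t=0) = 1.07×167 + 6.87×98 + 2.42×90 + 2.15×280 = 178.69 + 673.26 + 217.8 + 602 = 1671.75
ΣP(t=0)·Q(t=0) = 1.30×167 + 8.47×98 + 2.73×90 + 1.89×280 = 217.1 + 830.06 + 245.7 + 529.2 = 1822.06
Index = 1671.75 / 1822.06 × 100 = 91.7505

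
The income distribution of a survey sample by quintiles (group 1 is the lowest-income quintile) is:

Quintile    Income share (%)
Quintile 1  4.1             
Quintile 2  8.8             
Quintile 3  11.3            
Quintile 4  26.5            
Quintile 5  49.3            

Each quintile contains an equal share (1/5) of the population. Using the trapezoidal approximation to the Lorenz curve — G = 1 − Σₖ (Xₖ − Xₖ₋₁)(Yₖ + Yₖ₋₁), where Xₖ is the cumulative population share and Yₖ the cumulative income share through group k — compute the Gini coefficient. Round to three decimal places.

0.432

Cumulative income shares Yₖ: 0.0410, 0.1290, 0.2420, 0.5070, 1.0000
Σ (Xₖ−Xₖ₋₁)(Yₖ+Yₖ₋₁) = (1/5)(0.0410+0.0000) + (1/5)(0.1290+0.0410) + (1/5)(0.2420+0.1290) + (1/5)(0.5070+0.2420) + (1/5)(1.0000+0.5070)
  = 0.0082 + 0.0340 + 0.0742 + 0.1498 + 0.3014 = 0.5676
G = 1 − 0.5676 = 0.4324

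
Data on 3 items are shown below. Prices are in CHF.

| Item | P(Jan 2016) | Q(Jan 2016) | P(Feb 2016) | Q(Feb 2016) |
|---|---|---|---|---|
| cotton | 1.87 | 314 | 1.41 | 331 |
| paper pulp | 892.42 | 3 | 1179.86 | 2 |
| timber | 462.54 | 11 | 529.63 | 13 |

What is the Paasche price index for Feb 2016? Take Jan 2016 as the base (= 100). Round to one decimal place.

115.4

Paasche price index uses current-period quantities as weights.
ΣP(Feb 2016)·Q(Feb 2016) = 1.41×331 + 1179.86×2 + 529.63×13 = 466.71 + 2359.72 + 6885.19 = 9711.62
ΣP(Jan 2016)·Q(Feb 2016) = 1.87×331 + 892.42×2 + 462.54×13 = 618.97 + 1784.84 + 6013.02 = 8416.83
Index = 9711.62 / 8416.83 × 100 = 115.3833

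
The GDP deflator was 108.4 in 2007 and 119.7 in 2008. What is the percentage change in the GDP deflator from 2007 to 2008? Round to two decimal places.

Change = (119.7 − 108.4) / 108.4 × 100
       = 11.3 / 108.4 × 100 = 10.4244%

10.42%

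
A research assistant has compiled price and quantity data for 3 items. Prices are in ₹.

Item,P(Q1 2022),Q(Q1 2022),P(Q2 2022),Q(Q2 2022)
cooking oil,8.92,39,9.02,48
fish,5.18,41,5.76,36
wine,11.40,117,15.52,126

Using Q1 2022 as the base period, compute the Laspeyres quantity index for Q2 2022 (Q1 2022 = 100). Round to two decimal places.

108.29

Laspeyres quantity index uses base-period prices as weights.
ΣP(Q1 2022)·Q(Q2 2022) = 8.92×48 + 5.18×36 + 11.40×126 = 428.16 + 186.48 + 1436.4 = 2051.04
ΣP(Q1 2022)·Q(Q1 2022) = 8.92×39 + 5.18×41 + 11.40×117 = 347.88 + 212.38 + 1333.8 = 1894.06
Index = 2051.04 / 1894.06 × 100 = 108.2880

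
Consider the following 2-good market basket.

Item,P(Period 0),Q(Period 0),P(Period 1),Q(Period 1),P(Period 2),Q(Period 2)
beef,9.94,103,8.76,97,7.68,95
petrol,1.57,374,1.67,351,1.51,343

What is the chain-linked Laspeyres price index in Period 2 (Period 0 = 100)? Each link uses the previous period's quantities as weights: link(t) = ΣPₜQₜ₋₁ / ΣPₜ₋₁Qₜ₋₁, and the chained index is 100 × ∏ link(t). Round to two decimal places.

84.16

Link Period 0→Period 1:
ΣP(Period 1)Q(Period 0) = 8.76×103 + 1.67×374 = 902.28 + 624.58 = 1526.86
ΣP(Period 0)Q(Period 0) = 9.94×103 + 1.57×374 = 1023.82 + 587.18 = 1611
link = 1526.86/1611 = 0.947772
Link Period 1→Period 2:
ΣP(Period 2)Q(Period 1) = 7.68×97 + 1.51×351 = 744.96 + 530.01 = 1274.97
ΣP(Period 1)Q(Period 1) = 8.76×97 + 1.67×351 = 849.72 + 586.17 = 1435.89
link = 1274.97/1435.89 = 0.887930
Chained index = 100 × 0.947772 × 0.887930 = 84.1555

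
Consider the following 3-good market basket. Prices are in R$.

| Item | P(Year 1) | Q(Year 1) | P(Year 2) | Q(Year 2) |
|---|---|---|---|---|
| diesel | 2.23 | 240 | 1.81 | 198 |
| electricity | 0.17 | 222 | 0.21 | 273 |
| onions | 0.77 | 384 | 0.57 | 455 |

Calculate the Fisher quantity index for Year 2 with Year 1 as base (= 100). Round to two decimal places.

96.48

Laspeyres component (base-period weights):
ΣP(Year 1)Q(Year 2) = 2.23×198 + 0.17×273 + 0.77×455 = 441.54 + 46.41 + 350.35 = 838.3
ΣP(Year 1)Q(Year 1) = 2.23×240 + 0.17×222 + 0.77×384 = 535.2 + 37.74 + 295.68 = 868.62
L = 838.3 / 868.62 × 100 = 96.5094
Paasche component (current-period weights):
ΣP(Year 2)Q(Year 2) = 1.81×198 + 0.21×273 + 0.57×455 = 358.38 + 57.33 + 259.35 = 675.06
ΣP(Year 2)Q(Year 1) = 1.81×240 + 0.21×222 + 0.57×384 = 434.4 + 46.62 + 218.88 = 699.9
P = 675.06 / 699.9 × 100 = 96.4509
Fisher = √(L × P) = √(96.5094 × 96.4509) = 96.4802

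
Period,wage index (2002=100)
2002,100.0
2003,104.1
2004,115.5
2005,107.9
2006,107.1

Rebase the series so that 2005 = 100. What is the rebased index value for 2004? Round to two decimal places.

Rebased(2004) = 115.5 / 107.9 × 100 = 107.0436

107.04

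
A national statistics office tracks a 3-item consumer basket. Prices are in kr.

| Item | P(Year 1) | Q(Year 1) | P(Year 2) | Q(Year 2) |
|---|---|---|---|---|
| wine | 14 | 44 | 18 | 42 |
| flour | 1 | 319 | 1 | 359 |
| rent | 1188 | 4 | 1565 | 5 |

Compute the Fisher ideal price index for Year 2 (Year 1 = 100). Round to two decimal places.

Laspeyres component (base-period weights):
ΣP(Year 2)Q(Year 1) = 18×44 + 1×319 + 1565×4 = 792 + 319 + 6260 = 7371
ΣP(Year 1)Q(Year 1) = 14×44 + 1×319 + 1188×4 = 616 + 319 + 4752 = 5687
L = 7371 / 5687 × 100 = 129.6114
Paasche component (current-period weights):
ΣP(Year 2)Q(Year 2) = 18×42 + 1×359 + 1565×5 = 756 + 359 + 7825 = 8940
ΣP(Year 1)Q(Year 2) = 14×42 + 1×359 + 1188×5 = 588 + 359 + 5940 = 6887
P = 8940 / 6887 × 100 = 129.8098
Fisher = √(L × P) = √(129.6114 × 129.8098) = 129.7106

129.71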